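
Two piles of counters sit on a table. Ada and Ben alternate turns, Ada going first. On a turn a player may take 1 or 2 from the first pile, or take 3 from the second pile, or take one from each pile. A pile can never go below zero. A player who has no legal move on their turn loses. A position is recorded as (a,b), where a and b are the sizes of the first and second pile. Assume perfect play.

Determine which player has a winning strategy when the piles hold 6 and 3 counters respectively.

Build the W/L table. Terminal = L. A non-terminal position is W if it has a move to some L; otherwise it is L.
No move ever increases a pile, so every position that can arise here has a ≤ 6 and b ≤ 3; it is enough to label the cells with 0 ≤ a ≤ 6 and 0 ≤ b ≤ 3.
Every move lowers a or b (never raises either), so fill the grid row by row in increasing a, and left to right within a row: each cell's successors are then already labelled.
      b=0  b=1  b=2  b=3
a=0:    L    L    L    W
a=1:    W    W    W    W
a=2:    W    W    W    L
a=3:    L    L    L    W
a=4:    W    W    W    W
a=5:    W    W    W    L
a=6:    L    L    L    W
Cells with no legal move (terminal, hence L): (0,0), (0,1), (0,2).
The remaining L cells, each justified by listing all of its moves:
(2,3): moves to (1,3)(W), (0,3)(W), (2,0)(W), (1,2)(W); every one is W ⇒ L
(3,0): moves to (2,0)(W), (1,0)(W); every one is W ⇒ L
(3,1): moves to (2,1)(W), (1,1)(W), (2,0)(W); every one is W ⇒ L
(3,2): moves to (2,2)(W), (1,2)(W), (2,1)(W); every one is W ⇒ L
(5,3): moves to (4,3)(W), (3,3)(W), (5,0)(W), (4,2)(W); every one is W ⇒ L
(6,0): moves to (5,0)(W), (4,0)(W); every one is W ⇒ L
(6,1): moves to (5,1)(W), (4,1)(W), (5,0)(W); every one is W ⇒ L
(6,2): moves to (5,2)(W), (4,2)(W), (5,1)(W); every one is W ⇒ L
Every other cell has at least one move into one of the L cells above, so it is W.
From (6,3) Ada can move to (5,3), reaching an L position.

Ada wins.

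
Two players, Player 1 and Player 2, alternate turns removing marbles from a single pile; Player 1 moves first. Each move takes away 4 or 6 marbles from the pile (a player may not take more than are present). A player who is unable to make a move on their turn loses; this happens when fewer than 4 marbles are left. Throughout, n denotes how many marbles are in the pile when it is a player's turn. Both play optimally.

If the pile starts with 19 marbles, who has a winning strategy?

Work bottom-up. With no move the player to move loses. Otherwise the position is W if at least one move leads to an L position for the opponent, and L if every move leads to a W.
n=0: no move → L
n=1: no move → L
n=2: no move → L
n=3: no move → L
n=4: reaches L-position 0 → W
n=5: reaches L-position 1 → W
n=6: reaches L-position 2 → W
n=7: reaches L-position 3 → W
n=8: reaches L-position 2 → W
n=9: reaches L-position 3 → W
n=10: only reaches 6(W), 4(W), all W → L
n=11: only reaches 7(W), 5(W), all W → L
n=12: only reaches 8(W), 6(W), all W → L
n=13: only reaches 9(W), 7(W), all W → L
n=14: reaches L-position 10 → W
n=15: reaches L-position 11 → W
n=16: reaches L-position 12 → W
n=17: reaches L-position 13 → W
n=18: reaches L-position 12 → W
n=19: reaches L-position 13 → W
From 19 Player 1 can remove 6, leaving 13, reaching an L position.

Player 1 wins.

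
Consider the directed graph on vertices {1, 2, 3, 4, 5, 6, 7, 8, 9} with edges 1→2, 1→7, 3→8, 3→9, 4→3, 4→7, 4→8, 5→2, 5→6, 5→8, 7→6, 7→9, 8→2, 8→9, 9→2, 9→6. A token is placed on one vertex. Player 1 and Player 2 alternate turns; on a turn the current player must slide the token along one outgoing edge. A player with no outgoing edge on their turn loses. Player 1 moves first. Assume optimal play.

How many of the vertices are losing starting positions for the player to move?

3

Build the W/L table. Terminal = L. A non-terminal position is W if it has a move to some L; otherwise it is L.
Every edge goes from a vertex to one that appears earlier in the order 2, 6, 9, 7, 8, 3, 1, 4, 5, so processing vertices in that order labels each vertex after all of its successors.
2: no outgoing edge → L
6: no outgoing edge → L
9: W (go to 6, an L position)
7: W (go to 6, an L position)
8: W (go to 2, an L position)
3: L (options 8(W), 9(W) are all W)
1: W (go to 2, an L position)
4: W (go to 3, an L position)
5: W (go to 6, an L position)
The L vertices are 2, 3, 6; that is 3 in all.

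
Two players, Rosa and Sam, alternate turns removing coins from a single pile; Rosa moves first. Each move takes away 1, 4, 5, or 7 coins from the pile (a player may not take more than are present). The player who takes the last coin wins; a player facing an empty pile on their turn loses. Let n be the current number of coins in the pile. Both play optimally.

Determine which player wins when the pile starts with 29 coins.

Rosa wins.

Work bottom-up. With no move the player to move loses. Otherwise the position is W if at least one move leads to an L position for the opponent, and L if every move leads to a W.
n=0: no move → L
n=1: can move to 0, which is L ⇒ W
n=2: the only move is to 1(W), a W ⇒ L
n=3: can move to 2, which is L ⇒ W
n=4: can move to 0, which is L ⇒ W
n=5: can move to 0, which is L ⇒ W
n=6: can move to 2, which is L ⇒ W
n=7: can move to 2, which is L ⇒ W
n=8: moves to 7(W), 4(W), 3(W), 1(W); every one is W ⇒ L
n=9: can move to 8, which is L ⇒ W
n=10: moves to 9(W), 6(W), 5(W), 3(W); every one is W ⇒ L
n=11: can move to 10, which is L ⇒ W
n=12: can move to 8, which is L ⇒ W
n=13: can move to 8, which is L ⇒ W
n=14: can move to 10, which is L ⇒ W
n=15: can move to 10, which is L ⇒ W
n=16: moves to 15(W), 12(W), 11(W), 9(W); every one is W ⇒ L
n=17: can move to 16, which is L ⇒ W
n=18: moves to 17(W), 14(W), 13(W), 11(W); every one is W ⇒ L
n=19: can move to 18, which is L ⇒ W
n=20: can move to 16, which is L ⇒ W
n=21: can move to 16, which is L ⇒ W
n=22: can move to 18, which is L ⇒ W
n=23: can move to 18, which is L ⇒ W
n=24: moves to 23(W), 20(W), 19(W), 17(W); every one is W ⇒ L
n=25: can move to 24, which is L ⇒ W
n=26: moves to 25(W), 22(W), 21(W), 19(W); every one is W ⇒ L
n=27: can move to 26, which is L ⇒ W
n=28: can move to 24, which is L ⇒ W
n=29: can move to 24, which is L ⇒ W
From 29 Rosa can remove 5, leaving 24, reaching an L position.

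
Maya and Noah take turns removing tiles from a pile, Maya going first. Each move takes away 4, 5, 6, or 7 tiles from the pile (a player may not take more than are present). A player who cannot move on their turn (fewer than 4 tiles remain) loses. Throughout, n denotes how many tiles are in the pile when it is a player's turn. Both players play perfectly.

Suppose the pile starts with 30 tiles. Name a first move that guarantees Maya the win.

Remove 5, leaving 25.

Use the standard recursion: the mover loses at a terminal position; elsewhere, the mover wins exactly when some move hands the opponent an L position.
n=0: no move → L
n=1: no move → L
n=2: no move → L
n=3: no move → L
n=4: can move to 0, which is L ⇒ W
n=5: can move to 1, which is L ⇒ W
n=6: can move to 2, which is L ⇒ W
n=7: can move to 3, which is L ⇒ W
n=8: can move to 3, which is L ⇒ W
n=9: can move to 3, which is L ⇒ W
n=10: can move to 3, which is L ⇒ W
n=11: moves to 7(W), 6(W), 5(W), 4(W); every one is W ⇒ L
n=12: moves to 8(W), 7(W), 6(W), 5(W); every one is W ⇒ L
n=13: moves to 9(W), 8(W), 7(W), 6(W); every one is W ⇒ L
n=14: moves to 10(W), 9(W), 8(W), 7(W); every one is W ⇒ L
n=15: can move to 11, which is L ⇒ W
n=16: can move to 12, which is L ⇒ W
n=17: can move to 13, which is L ⇒ W
n=18: can move to 14, which is L ⇒ W
n=19: can move to 14, which is L ⇒ W
n=20: can move to 14, which is L ⇒ W
n=21: can move to 14, which is L ⇒ W
n=22: moves to 18(W), 17(W), 16(W), 15(W); every one is W ⇒ L
n=23: moves to 19(W), 18(W), 17(W), 16(W); every one is W ⇒ L
n=24: moves to 20(W), 19(W), 18(W), 17(W); every one is W ⇒ L
n=25: moves to 21(W), 20(W), 19(W), 18(W); every one is W ⇒ L
n=26: can move to 22, which is L ⇒ W
n=27: can move to 23, which is L ⇒ W
n=28: can move to 24, which is L ⇒ W
n=29: can move to 25, which is L ⇒ W
n=30: can move to 25, which is L ⇒ W
From 30, the L positions reachable in one move are: 25, 24, 23. Any move reaching one of these is winning.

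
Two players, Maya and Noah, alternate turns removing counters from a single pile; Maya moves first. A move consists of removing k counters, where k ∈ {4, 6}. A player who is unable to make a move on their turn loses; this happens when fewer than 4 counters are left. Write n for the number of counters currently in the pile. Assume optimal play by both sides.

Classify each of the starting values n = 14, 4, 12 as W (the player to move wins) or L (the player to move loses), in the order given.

14: W, 4: W, 12: L

Work bottom-up. With no move the player to move loses. Otherwise the position is W if at least one move leads to an L position for the opponent, and L if every move leads to a W.
n=0: no move → L
n=1: no move → L
n=2: no move → L
n=3: no move → L
n=4: W (go to 0, an L position)
n=5: W (go to 1, an L position)
n=6: W (go to 2, an L position)
n=7: W (go to 3, an L position)
n=8: W (go to 2, an L position)
n=9: W (go to 3, an L position)
n=10: L (options 6(W), 4(W) are all W)
n=11: L (options 7(W), 5(W) are all W)
n=12: L (options 8(W), 6(W) are all W)
n=13: L (options 9(W), 7(W) are all W)
n=14: W (go to 10, an L position)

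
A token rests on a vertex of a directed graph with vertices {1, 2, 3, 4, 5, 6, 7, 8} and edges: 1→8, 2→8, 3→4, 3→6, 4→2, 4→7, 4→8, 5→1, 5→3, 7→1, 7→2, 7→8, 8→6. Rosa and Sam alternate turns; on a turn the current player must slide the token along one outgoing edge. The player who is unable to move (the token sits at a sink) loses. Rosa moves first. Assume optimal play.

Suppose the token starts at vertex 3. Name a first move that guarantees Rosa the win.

Move to 6.

Build the W/L table. Terminal = L. A non-terminal position is W if it has a move to some L; otherwise it is L.
Every edge goes from a vertex to one that appears earlier in the order 6, 8, 1, 2, 7, 4, 3, 5, so processing vertices in that order labels each vertex after all of its successors.
6: no outgoing edge → L
8: →6(L), so W
1: →8(W) only, which is W, so L
2: →8(W) only, which is W, so L
7: →2(L), so W
4: →2(L), so W
3: →6(L), so W
5: →1(L), so W
From 3, the L positions reachable in one move are: 6.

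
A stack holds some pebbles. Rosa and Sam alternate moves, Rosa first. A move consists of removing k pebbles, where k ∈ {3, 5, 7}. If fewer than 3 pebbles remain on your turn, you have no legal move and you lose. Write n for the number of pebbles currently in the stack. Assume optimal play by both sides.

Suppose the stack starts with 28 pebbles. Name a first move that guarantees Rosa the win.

Remove 7, leaving 21.

Compute win/loss labels from the base case upward. A position with no move is L. Any other position is W if it can reach an L in one move, else L.
n=0: no move → L
n=1: no move → L
n=2: no move → L
n=3: can move to 0, which is L ⇒ W
n=4: can move to 1, which is L ⇒ W
n=5: can move to 2, which is L ⇒ W
n=6: can move to 1, which is L ⇒ W
n=7: can move to 2, which is L ⇒ W
n=8: can move to 1, which is L ⇒ W
n=9: can move to 2, which is L ⇒ W
n=10: moves to 7(W), 5(W), 3(W); every one is W ⇒ L
n=11: moves to 8(W), 6(W), 4(W); every one is W ⇒ L
n=12: moves to 9(W), 7(W), 5(W); every one is W ⇒ L
n=13: can move to 10, which is L ⇒ W
n=14: can move to 11, which is L ⇒ W
n=15: can move to 12, which is L ⇒ W
n=16: can move to 11, which is L ⇒ W
n=17: can move to 12, which is L ⇒ W
n=18: can move to 11, which is L ⇒ W
n=19: can move to 12, which is L ⇒ W
n=20: moves to 17(W), 15(W), 13(W); every one is W ⇒ L
n=21: moves to 18(W), 16(W), 14(W); every one is W ⇒ L
n=22: moves to 19(W), 17(W), 15(W); every one is W ⇒ L
n=23: can move to 20, which is L ⇒ W
n=24: can move to 21, which is L ⇒ W
n=25: can move to 22, which is L ⇒ W
n=26: can move to 21, which is L ⇒ W
n=27: can move to 22, which is L ⇒ W
n=28: can move to 21, which is L ⇒ W
From 28, the L positions reachable in one move are: 21.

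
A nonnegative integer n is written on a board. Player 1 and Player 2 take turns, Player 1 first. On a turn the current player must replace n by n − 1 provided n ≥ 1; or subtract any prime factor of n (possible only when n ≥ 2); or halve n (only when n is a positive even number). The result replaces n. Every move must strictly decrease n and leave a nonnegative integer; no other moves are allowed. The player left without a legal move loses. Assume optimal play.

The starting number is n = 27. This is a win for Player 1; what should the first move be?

Move to 24.

Label each position W (a win for the player to move) or L (a loss). A position with no legal move is L; any other position is W exactly when some move reaches an L, and L when every move reaches a W.
n=0: no move → L
n=1: →0(L), so W
n=2: →0(L), so W
n=3: →0(L), so W
n=4: →2(W), 3(W) — all W, so L
n=5: →0(L), so W
n=6: →4(L), so W
n=7: →0(L), so W
n=8: →4(L), so W
n=9: →6(W), 8(W) — all W, so L
n=10: →9(L), so W
n=11: →0(L), so W
n=12: →9(L), so W
n=13: →0(L), so W
n=14: →7(W), 12(W), 13(W) — all W, so L
n=15: →14(L), so W
n=16: →14(L), so W
n=17: →0(L), so W
n=18: →9(L), so W
n=19: →0(L), so W
n=20: →10(W), 15(W), 18(W), 19(W) — all W, so L
n=21: →14(L), so W
n=22: →20(L), so W
n=23: →0(L), so W
n=24: →12(W), 21(W), 22(W), 23(W) — all W, so L
n=25: →20(L), so W
n=26: →24(L), so W
n=27: →24(L), so W
From 27, the L positions reachable in one move are: 24.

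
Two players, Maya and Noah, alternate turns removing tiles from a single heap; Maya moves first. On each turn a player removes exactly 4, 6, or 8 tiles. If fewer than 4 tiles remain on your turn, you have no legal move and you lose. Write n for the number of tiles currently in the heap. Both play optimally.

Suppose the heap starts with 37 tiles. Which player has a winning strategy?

Work bottom-up. With no move the player to move loses. Otherwise the position is W if at least one move leads to an L position for the opponent, and L if every move leads to a W.
n=0: no move → L
n=1: no move → L
n=2: no move → L
n=3: no move → L
n=4: →0(L), so W
n=5: →1(L), so W
n=6: →2(L), so W
n=7: →3(L), so W
n=8: →2(L), so W
n=9: →3(L), so W
n=10: →2(L), so W
n=11: →3(L), so W
n=12: →8(W), 6(W), 4(W) — all W, so L
n=13: →9(W), 7(W), 5(W) — all W, so L
n=14: →10(W), 8(W), 6(W) — all W, so L
n=15: →11(W), 9(W), 7(W) — all W, so L
n=16: →12(L), so W
n=17: →13(L), so W
n=18: →14(L), so W
n=19: →15(L), so W
n=20: →14(L), so W
n=21: →15(L), so W
n=22: →14(L), so W
n=23: →15(L), so W
n=24: →20(W), 18(W), 16(W) — all W, so L
n=25: →21(W), 19(W), 17(W) — all W, so L
n=26: →22(W), 20(W), 18(W) — all W, so L
n=27: →23(W), 21(W), 19(W) — all W, so L
n=28: →24(L), so W
n=29: →25(L), so W
n=30: →26(L), so W
n=31: →27(L), so W
n=32: →26(L), so W
n=33: →27(L), so W
n=34: →26(L), so W
n=35: →27(L), so W
n=36: →32(W), 30(W), 28(W) — all W, so L
n=37: →33(W), 31(W), 29(W) — all W, so L
The starting position 37 is L: whatever Maya does, the opponent receives a W position.

Noah wins.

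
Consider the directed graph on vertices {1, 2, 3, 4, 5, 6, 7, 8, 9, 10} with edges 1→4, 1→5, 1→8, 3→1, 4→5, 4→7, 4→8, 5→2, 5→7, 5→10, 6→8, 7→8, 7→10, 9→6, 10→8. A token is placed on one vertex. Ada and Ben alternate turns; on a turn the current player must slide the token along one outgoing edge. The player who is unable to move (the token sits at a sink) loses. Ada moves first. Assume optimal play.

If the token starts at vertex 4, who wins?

Use the standard recursion: the mover loses at a terminal position; elsewhere, the mover wins exactly when some move hands the opponent an L position.
Every edge goes from a vertex to one that appears earlier in the order 8, 2, 10, 7, 6, 5, 4, 9, 1, 3, so processing vertices in that order labels each vertex after all of its successors.
8: no outgoing edge → L
2: no outgoing edge → L
10: reaches L-position 8 → W
7: reaches L-position 8 → W
6: reaches L-position 8 → W
5: reaches L-position 2 → W
4: reaches L-position 8 → W
9: only reaches 6(W), which is W → L
1: reaches L-position 8 → W
3: only reaches 1(W), which is W → L
The starting position 4 is W: Ada should move to 8, handing over an L position.

Ada wins.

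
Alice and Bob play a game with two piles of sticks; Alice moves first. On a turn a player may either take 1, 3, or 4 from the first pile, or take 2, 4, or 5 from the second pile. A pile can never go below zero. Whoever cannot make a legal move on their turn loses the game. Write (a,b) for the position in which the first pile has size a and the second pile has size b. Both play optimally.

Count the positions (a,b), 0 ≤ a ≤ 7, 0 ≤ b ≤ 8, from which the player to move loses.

Classify positions by backward induction: terminal positions (no move available) are L. From any other position, the mover wins iff some move reaches an L.
Every move lowers a or b (never raises either), so fill the grid row by row in increasing a, and left to right within a row: each cell's successors are then already labelled.
      b=0  b=1  b=2  b=3  b=4  b=5  b=6  b=7  b=8
a=0:    L    L    W    W    W    W    W    L    L
a=1:    W    W    L    L    W    W    W    W    W
a=2:    L    L    W    W    W    W    W    L    L
a=3:    W    W    L    L    W    W    W    W    W
a=4:    W    W    W    W    L    L    W    W    W
a=5:    W    W    W    W    W    W    L    W    W
a=6:    W    W    W    W    L    L    W    W    W
a=7:    L    L    W    W    W    W    W    L    L
Cells with no legal move (terminal, hence L): (0,0), (0,1).
The remaining L cells, each justified by listing all of its moves:
(0,7): only reaches (0,5)(W), (0,3)(W), (0,2)(W), all W → L
(0,8): only reaches (0,6)(W), (0,4)(W), (0,3)(W), all W → L
(1,2): only reaches (0,2)(W), (1,0)(W), all W → L
(1,3): only reaches (0,3)(W), (1,1)(W), all W → L
(2,0): only reaches (1,0)(W), which is W → L
(2,1): only reaches (1,1)(W), which is W → L
(2,7): only reaches (1,7)(W), (2,5)(W), (2,3)(W), (2,2)(W), all W → L
(2,8): only reaches (1,8)(W), (2,6)(W), (2,4)(W), (2,3)(W), all W → L
(3,2): only reaches (2,2)(W), (0,2)(W), (3,0)(W), all W → L
(3,3): only reaches (2,3)(W), (0,3)(W), (3,1)(W), all W → L
(4,4): only reaches (3,4)(W), (1,4)(W), (0,4)(W), (4,2)(W), (4,0)(W), all W → L
(4,5): only reaches (3,5)(W), (1,5)(W), (0,5)(W), (4,3)(W), (4,1)(W), (4,0)(W), all W → L
(5,6): only reaches (4,6)(W), (2,6)(W), (1,6)(W), (5,4)(W), (5,2)(W), (5,1)(W), all W → L
(6,4): only reaches (5,4)(W), (3,4)(W), (2,4)(W), (6,2)(W), (6,0)(W), all W → L
(6,5): only reaches (5,5)(W), (3,5)(W), (2,5)(W), (6,3)(W), (6,1)(W), (6,0)(W), all W → L
(7,0): only reaches (6,0)(W), (4,0)(W), (3,0)(W), all W → L
(7,1): only reaches (6,1)(W), (4,1)(W), (3,1)(W), all W → L
(7,7): only reaches (6,7)(W), (4,7)(W), (3,7)(W), (7,5)(W), (7,3)(W), (7,2)(W), all W → L
(7,8): only reaches (6,8)(W), (4,8)(W), (3,8)(W), (7,6)(W), (7,4)(W), (7,3)(W), all W → L
Every other cell has at least one move into one of the L cells above, so it is W.
L cells per row: a=0: 4, a=1: 2, a=2: 4, a=3: 2, a=4: 2, a=5: 1, a=6: 2, a=7: 4; total 21.

21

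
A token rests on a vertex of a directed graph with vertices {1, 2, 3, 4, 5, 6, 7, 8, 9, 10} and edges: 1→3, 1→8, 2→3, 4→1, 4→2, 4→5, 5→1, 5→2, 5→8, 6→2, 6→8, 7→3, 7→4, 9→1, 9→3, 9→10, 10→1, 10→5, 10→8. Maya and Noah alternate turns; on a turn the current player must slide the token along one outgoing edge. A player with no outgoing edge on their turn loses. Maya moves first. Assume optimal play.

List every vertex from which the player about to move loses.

Use the standard recursion: the mover loses at a terminal position; elsewhere, the mover wins exactly when some move hands the opponent an L position.
Every edge goes from a vertex to one that appears earlier in the order 8, 3, 1, 2, 5, 10, 4, 9, 7, 6, so processing vertices in that order labels each vertex after all of its successors.
8: no outgoing edge → L
3: no outgoing edge → L
1: can move to 3, which is L ⇒ W
2: can move to 3, which is L ⇒ W
5: can move to 8, which is L ⇒ W
10: can move to 8, which is L ⇒ W
4: moves to 5(W), 2(W), 1(W); every one is W ⇒ L
9: can move to 3, which is L ⇒ W
7: can move to 4, which is L ⇒ W
6: can move to 8, which is L ⇒ W
Reading off the rows marked L gives the requested list; there are 3 such vertices.

3, 4, 8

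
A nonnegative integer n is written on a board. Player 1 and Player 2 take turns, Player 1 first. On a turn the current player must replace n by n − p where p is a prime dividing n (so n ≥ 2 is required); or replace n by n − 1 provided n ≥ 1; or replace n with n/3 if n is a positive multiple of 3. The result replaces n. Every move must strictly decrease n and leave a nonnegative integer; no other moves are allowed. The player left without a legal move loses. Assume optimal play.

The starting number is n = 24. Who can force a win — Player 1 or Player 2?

Use the standard recursion: the mover loses at a terminal position; elsewhere, the mover wins exactly when some move hands the opponent an L position.
n=0: no move → L
n=1: can move to 0, which is L ⇒ W
n=2: can move to 0, which is L ⇒ W
n=3: can move to 0, which is L ⇒ W
n=4: moves to 2(W), 3(W); every one is W ⇒ L
n=5: can move to 0, which is L ⇒ W
n=6: can move to 4, which is L ⇒ W
n=7: can move to 0, which is L ⇒ W
n=8: moves to 6(W), 7(W); every one is W ⇒ L
n=9: can move to 8, which is L ⇒ W
n=10: can move to 8, which is L ⇒ W
n=11: can move to 0, which is L ⇒ W
n=12: can move to 4, which is L ⇒ W
n=13: can move to 0, which is L ⇒ W
n=14: moves to 7(W), 12(W), 13(W); every one is W ⇒ L
n=15: can move to 14, which is L ⇒ W
n=16: can move to 14, which is L ⇒ W
n=17: can move to 0, which is L ⇒ W
n=18: moves to 6(W), 15(W), 16(W), 17(W); every one is W ⇒ L
n=19: can move to 0, which is L ⇒ W
n=20: can move to 18, which is L ⇒ W
n=21: can move to 14, which is L ⇒ W
n=22: moves to 11(W), 20(W), 21(W); every one is W ⇒ L
n=23: can move to 0, which is L ⇒ W
n=24: can move to 8, which is L ⇒ W
The starting position 24 is W: Player 1 should move to 8, handing over an L position.

Player 1 wins.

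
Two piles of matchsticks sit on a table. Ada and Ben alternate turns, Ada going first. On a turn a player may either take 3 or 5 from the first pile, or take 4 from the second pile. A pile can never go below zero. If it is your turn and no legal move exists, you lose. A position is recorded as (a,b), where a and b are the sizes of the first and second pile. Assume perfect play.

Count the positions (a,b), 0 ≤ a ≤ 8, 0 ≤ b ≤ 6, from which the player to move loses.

Classify positions by backward induction: terminal positions (no move available) are L. From any other position, the mover wins iff some move reaches an L.
Every move lowers a or b (never raises either), so fill the grid row by row in increasing a, and left to right within a row: each cell's successors are then already labelled.
      b=0  b=1  b=2  b=3  b=4  b=5  b=6
a=0:    L    L    L    L    W    W    W
a=1:    L    L    L    L    W    W    W
a=2:    L    L    L    L    W    W    W
a=3:    W    W    W    W    L    L    L
a=4:    W    W    W    W    L    L    L
a=5:    W    W    W    W    L    L    L
a=6:    W    W    W    W    W    W    W
a=7:    W    W    W    W    W    W    W
a=8:    L    L    L    L    W    W    W
Cells with no legal move (terminal, hence L): (0,0), (0,1), (0,2), (0,3), (1,0), (1,1), (1,2), (1,3), (2,0), (2,1), (2,2), (2,3).
The remaining L cells, each justified by listing all of its moves:
(3,4): →(0,4)(W), (3,0)(W) — all W, so L
(3,5): →(0,5)(W), (3,1)(W) — all W, so L
(3,6): →(0,6)(W), (3,2)(W) — all W, so L
(4,4): →(1,4)(W), (4,0)(W) — all W, so L
(4,5): →(1,5)(W), (4,1)(W) — all W, so L
(4,6): →(1,6)(W), (4,2)(W) — all W, so L
(5,4): →(2,4)(W), (0,4)(W), (5,0)(W) — all W, so L
(5,5): →(2,5)(W), (0,5)(W), (5,1)(W) — all W, so L
(5,6): →(2,6)(W), (0,6)(W), (5,2)(W) — all W, so L
(8,0): →(5,0)(W), (3,0)(W) — all W, so L
(8,1): →(5,1)(W), (3,1)(W) — all W, so L
(8,2): →(5,2)(W), (3,2)(W) — all W, so L
(8,3): →(5,3)(W), (3,3)(W) — all W, so L
Every other cell has at least one move into one of the L cells above, so it is W.
L cells per row: a=0: 4, a=1: 4, a=2: 4, a=3: 3, a=4: 3, a=5: 3, a=6: 0, a=7: 0, a=8: 4; total 25.

25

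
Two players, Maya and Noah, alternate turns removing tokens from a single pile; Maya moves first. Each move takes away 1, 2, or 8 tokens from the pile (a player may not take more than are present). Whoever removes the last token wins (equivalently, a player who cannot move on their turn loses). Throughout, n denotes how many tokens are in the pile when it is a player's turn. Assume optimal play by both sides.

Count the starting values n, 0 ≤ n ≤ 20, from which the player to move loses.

Positions with no move are L. A position that does have a move is losing for the player to move precisely when every available move leads to a winning position for the opponent. Fill in the labels:
n=0: no move → L
n=1: can move to 0, which is L ⇒ W
n=2: can move to 0, which is L ⇒ W
n=3: moves to 2(W), 1(W); every one is W ⇒ L
n=4: can move to 3, which is L ⇒ W
n=5: can move to 3, which is L ⇒ W
n=6: moves to 5(W), 4(W); every one is W ⇒ L
n=7: can move to 6, which is L ⇒ W
n=8: can move to 6, which is L ⇒ W
n=9: moves to 8(W), 7(W), 1(W); every one is W ⇒ L
n=10: can move to 9, which is L ⇒ W
n=11: can move to 9, which is L ⇒ W
n=12: moves to 11(W), 10(W), 4(W); every one is W ⇒ L
n=13: can move to 12, which is L ⇒ W
n=14: can move to 12, which is L ⇒ W
n=15: moves to 14(W), 13(W), 7(W); every one is W ⇒ L
n=16: can move to 15, which is L ⇒ W
n=17: can move to 15, which is L ⇒ W
n=18: moves to 17(W), 16(W), 10(W); every one is W ⇒ L
n=19: can move to 18, which is L ⇒ W
n=20: can move to 18, which is L ⇒ W
L entries with 0 ≤ n ≤ 20: n = 0, 3, 6, 9, 12, 15, 18; that makes 7.

7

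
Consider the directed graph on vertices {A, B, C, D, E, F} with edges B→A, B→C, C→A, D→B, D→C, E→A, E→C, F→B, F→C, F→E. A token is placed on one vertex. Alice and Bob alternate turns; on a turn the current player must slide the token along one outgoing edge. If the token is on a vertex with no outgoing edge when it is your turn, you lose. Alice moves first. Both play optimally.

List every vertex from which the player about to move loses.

A, D, F

Use the standard recursion: the mover loses at a terminal position; elsewhere, the mover wins exactly when some move hands the opponent an L position.
Every edge goes from a vertex to one that appears earlier in the order A, C, B, D, E, F, so processing vertices in that order labels each vertex after all of its successors.
A: no outgoing edge → L
C: →A(L), so W
B: →A(L), so W
D: →B(W), C(W) — all W, so L
E: →A(L), so W
F: →E(W), B(W), C(W) — all W, so L
The losing starting vertices are exactly the entries labelled L in this table (3 of them).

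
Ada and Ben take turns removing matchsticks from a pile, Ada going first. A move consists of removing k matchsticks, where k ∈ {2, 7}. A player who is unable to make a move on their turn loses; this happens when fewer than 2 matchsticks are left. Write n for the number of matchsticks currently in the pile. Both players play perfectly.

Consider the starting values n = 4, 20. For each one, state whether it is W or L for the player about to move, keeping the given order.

Label each position W (a win for the player to move) or L (a loss). A position with no legal move is L; any other position is W exactly when some move reaches an L, and L when every move reaches a W.
n=0: no move → L
n=1: no move → L
n=2: can move to 0, which is L ⇒ W
n=3: can move to 1, which is L ⇒ W
n=4: the only move is to 2(W), a W ⇒ L
n=5: the only move is to 3(W), a W ⇒ L
n=6: can move to 4, which is L ⇒ W
n=7: can move to 5, which is L ⇒ W
n=8: can move to 1, which is L ⇒ W
n=9: moves to 7(W), 2(W); every one is W ⇒ L
n=10: moves to 8(W), 3(W); every one is W ⇒ L
n=11: can move to 9, which is L ⇒ W
n=12: can move to 10, which is L ⇒ W
n=13: moves to 11(W), 6(W); every one is W ⇒ L
n=14: moves to 12(W), 7(W); every one is W ⇒ L
n=15: can move to 13, which is L ⇒ W
n=16: can move to 14, which is L ⇒ W
n=17: can move to 10, which is L ⇒ W
n=18: moves to 16(W), 11(W); every one is W ⇒ L
n=19: moves to 17(W), 12(W); every one is W ⇒ L
n=20: can move to 18, which is L ⇒ W

4: L, 20: W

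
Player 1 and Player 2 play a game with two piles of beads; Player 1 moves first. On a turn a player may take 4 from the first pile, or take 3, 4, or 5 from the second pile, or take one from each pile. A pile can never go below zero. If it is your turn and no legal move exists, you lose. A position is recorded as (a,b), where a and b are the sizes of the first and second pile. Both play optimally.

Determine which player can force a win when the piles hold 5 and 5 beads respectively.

Work bottom-up. With no move the player to move loses. Otherwise the position is W if at least one move leads to an L position for the opponent, and L if every move leads to a W.
No move ever increases a pile, so every position that can arise here has a ≤ 5 and b ≤ 5; it is enough to label the cells with 0 ≤ a ≤ 5 and 0 ≤ b ≤ 5.
Every move lowers a or b (never raises either), so fill the grid row by row in increasing a, and left to right within a row: each cell's successors are then already labelled.
      b=0  b=1  b=2  b=3  b=4  b=5
a=0:    L    L    L    W    W    W
a=1:    L    W    W    W    W    W
a=2:    L    W    L    W    W    W
a=3:    L    W    L    W    W    W
a=4:    W    W    W    W    L    L
a=5:    W    L    L    L    W    W
Cells with no legal move (terminal, hence L): (0,0), (0,1), (0,2), (1,0), (2,0), (3,0).
The remaining L cells, each justified by listing all of its moves:
(2,2): only reaches (1,1)(W), which is W → L
(3,2): only reaches (2,1)(W), which is W → L
(4,4): only reaches (0,4)(W), (4,1)(W), (4,0)(W), (3,3)(W), all W → L
(4,5): only reaches (0,5)(W), (4,2)(W), (4,1)(W), (4,0)(W), (3,4)(W), all W → L
(5,1): only reaches (1,1)(W), (4,0)(W), all W → L
(5,2): only reaches (1,2)(W), (4,1)(W), all W → L
(5,3): only reaches (1,3)(W), (5,0)(W), (4,2)(W), all W → L
Every other cell has at least one move into one of the L cells above, so it is W.
The starting position (5,5) is W: Player 1 should move to (5,2), handing over an L position.

Player 1 wins.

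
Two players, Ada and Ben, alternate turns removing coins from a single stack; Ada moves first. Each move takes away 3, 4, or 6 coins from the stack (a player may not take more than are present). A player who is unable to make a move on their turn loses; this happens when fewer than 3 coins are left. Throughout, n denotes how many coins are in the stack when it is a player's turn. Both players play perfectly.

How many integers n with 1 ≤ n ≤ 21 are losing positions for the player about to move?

Build the W/L table. Terminal = L. A non-terminal position is W if it has a move to some L; otherwise it is L.
n=0: no move → L
n=1: no move → L
n=2: no move → L
n=3: →0(L), so W
n=4: →1(L), so W
n=5: →2(L), so W
n=6: →2(L), so W
n=7: →1(L), so W
n=8: →2(L), so W
n=9: →6(W), 5(W), 3(W) — all W, so L
n=10: →7(W), 6(W), 4(W) — all W, so L
n=11: →8(W), 7(W), 5(W) — all W, so L
n=12: →9(L), so W
n=13: →10(L), so W
n=14: →11(L), so W
n=15: →11(L), so W
n=16: →10(L), so W
n=17: →11(L), so W
n=18: →15(W), 14(W), 12(W) — all W, so L
n=19: →16(W), 15(W), 13(W) — all W, so L
n=20: →17(W), 16(W), 14(W) — all W, so L
n=21: →18(L), so W
L entries with 1 ≤ n ≤ 21 (n=0 is outside the asked range and is not counted): n = 1, 2, 9, 10, 11, 18, 19, 20; that makes 8.

8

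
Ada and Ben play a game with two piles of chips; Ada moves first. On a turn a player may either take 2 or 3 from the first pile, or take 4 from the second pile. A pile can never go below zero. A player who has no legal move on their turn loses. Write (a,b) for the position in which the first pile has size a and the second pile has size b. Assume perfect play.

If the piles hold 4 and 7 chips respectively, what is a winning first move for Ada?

Move to (2,7).

Build the W/L table. Terminal = L. A non-terminal position is W if it has a move to some L; otherwise it is L.
No move ever increases a pile, so every position that can arise here has a ≤ 4 and b ≤ 7; it is enough to label the cells with 0 ≤ a ≤ 4 and 0 ≤ b ≤ 7.
Every move lowers a or b (never raises either), so fill the grid row by row in increasing a, and left to right within a row: each cell's successors are then already labelled.
      b=0  b=1  b=2  b=3  b=4  b=5  b=6  b=7
a=0:    L    L    L    L    W    W    W    W
a=1:    L    L    L    L    W    W    W    W
a=2:    W    W    W    W    L    L    L    L
a=3:    W    W    W    W    L    L    L    L
a=4:    W    W    W    W    W    W    W    W
Cells with no legal move (terminal, hence L): (0,0), (0,1), (0,2), (0,3), (1,0), (1,1), (1,2), (1,3).
The remaining L cells, each justified by listing all of its moves:
(2,4): moves to (0,4)(W), (2,0)(W); every one is W ⇒ L
(2,5): moves to (0,5)(W), (2,1)(W); every one is W ⇒ L
(2,6): moves to (0,6)(W), (2,2)(W); every one is W ⇒ L
(2,7): moves to (0,7)(W), (2,3)(W); every one is W ⇒ L
(3,4): moves to (1,4)(W), (0,4)(W), (3,0)(W); every one is W ⇒ L
(3,5): moves to (1,5)(W), (0,5)(W), (3,1)(W); every one is W ⇒ L
(3,6): moves to (1,6)(W), (0,6)(W), (3,2)(W); every one is W ⇒ L
(3,7): moves to (1,7)(W), (0,7)(W), (3,3)(W); every one is W ⇒ L
Every other cell has at least one move into one of the L cells above, so it is W.
From (4,7), the L positions reachable in one move are: (2,7).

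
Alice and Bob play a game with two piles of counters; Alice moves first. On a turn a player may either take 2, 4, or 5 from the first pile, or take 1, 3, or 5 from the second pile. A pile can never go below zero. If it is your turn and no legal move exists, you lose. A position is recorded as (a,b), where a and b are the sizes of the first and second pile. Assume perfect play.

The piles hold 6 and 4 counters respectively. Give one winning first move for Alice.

Compute win/loss labels from the base case upward. A position with no move is L. Any other position is W if it can reach an L in one move, else L.
No move ever increases a pile, so every position that can arise here has a ≤ 6 and b ≤ 4; it is enough to label the cells with 0 ≤ a ≤ 6 and 0 ≤ b ≤ 4.
Every move lowers a or b (never raises either), so fill the grid row by row in increasing a, and left to right within a row: each cell's successors are then already labelled.
      b=0  b=1  b=2  b=3  b=4
a=0:    L    W    L    W    L
a=1:    L    W    L    W    L
a=2:    W    L    W    L    W
a=3:    W    L    W    L    W
a=4:    W    W    W    W    W
a=5:    W    W    W    W    W
a=6:    W    W    W    W    W
Cells with no legal move (terminal, hence L): (0,0), (1,0).
The remaining L cells, each justified by listing all of its moves:
(0,2): →(0,1)(W) only, which is W, so L
(0,4): →(0,3)(W), (0,1)(W) — all W, so L
(1,2): →(1,1)(W) only, which is W, so L
(1,4): →(1,3)(W), (1,1)(W) — all W, so L
(2,1): →(0,1)(W), (2,0)(W) — all W, so L
(2,3): →(0,3)(W), (2,2)(W), (2,0)(W) — all W, so L
(3,1): →(1,1)(W), (3,0)(W) — all W, so L
(3,3): →(1,3)(W), (3,2)(W), (3,0)(W) — all W, so L
Every other cell has at least one move into one of the L cells above, so it is W.
From (6,4), the L positions reachable in one move are: (1,4).

Move to (1,4).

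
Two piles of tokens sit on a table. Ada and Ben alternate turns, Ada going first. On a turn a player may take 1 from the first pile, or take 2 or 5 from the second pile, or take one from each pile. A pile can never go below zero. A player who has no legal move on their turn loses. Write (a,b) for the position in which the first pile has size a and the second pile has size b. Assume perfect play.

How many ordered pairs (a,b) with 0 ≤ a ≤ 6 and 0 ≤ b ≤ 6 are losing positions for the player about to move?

15

Use the standard recursion: the mover loses at a terminal position; elsewhere, the mover wins exactly when some move hands the opponent an L position.
Every move lowers a or b (never raises either), so fill the grid row by row in increasing a, and left to right within a row: each cell's successors are then already labelled.
      b=0  b=1  b=2  b=3  b=4  b=5  b=6
a=0:    L    L    W    W    L    W    W
a=1:    W    W    W    L    W    W    L
a=2:    L    L    W    W    W    W    W
a=3:    W    W    W    L    L    W    W
a=4:    L    L    W    W    W    W    W
a=5:    W    W    W    L    L    W    W
a=6:    L    L    W    W    W    W    W
Cells with no legal move (terminal, hence L): (0,0), (0,1).
The remaining L cells, each justified by listing all of its moves:
(0,4): →(0,2)(W) only, which is W, so L
(1,3): →(0,3)(W), (1,1)(W), (0,2)(W) — all W, so L
(1,6): →(0,6)(W), (1,4)(W), (1,1)(W), (0,5)(W) — all W, so L
(2,0): →(1,0)(W) only, which is W, so L
(2,1): →(1,1)(W), (1,0)(W) — all W, so L
(3,3): →(2,3)(W), (3,1)(W), (2,2)(W) — all W, so L
(3,4): →(2,4)(W), (3,2)(W), (2,3)(W) — all W, so L
(4,0): →(3,0)(W) only, which is W, so L
(4,1): →(3,1)(W), (3,0)(W) — all W, so L
(5,3): →(4,3)(W), (5,1)(W), (4,2)(W) — all W, so L
(5,4): →(4,4)(W), (5,2)(W), (4,3)(W) — all W, so L
(6,0): →(5,0)(W) only, which is W, so L
(6,1): →(5,1)(W), (5,0)(W) — all W, so L
Every other cell has at least one move into one of the L cells above, so it is W.
L cells per row: a=0: 3, a=1: 2, a=2: 2, a=3: 2, a=4: 2, a=5: 2, a=6: 2; total 15.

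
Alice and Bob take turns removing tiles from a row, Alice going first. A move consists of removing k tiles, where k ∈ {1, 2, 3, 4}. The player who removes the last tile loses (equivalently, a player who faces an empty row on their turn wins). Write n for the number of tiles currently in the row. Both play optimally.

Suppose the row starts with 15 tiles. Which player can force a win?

Build the W/L table. Terminal = W. A non-terminal position is W if it has a move to some L; otherwise it is L.
n=0: no move; the opponent has just taken the last tile and therefore loses → W
n=1: L (sole option 0(W) is W)
n=2: W (go to 1, an L position)
n=3: W (go to 1, an L position)
n=4: W (go to 1, an L position)
n=5: W (go to 1, an L position)
n=6: L (options 5(W), 4(W), 3(W), 2(W) are all W)
n=7: W (go to 6, an L position)
n=8: W (go to 6, an L position)
n=9: W (go to 6, an L position)
n=10: W (go to 6, an L position)
n=11: L (options 10(W), 9(W), 8(W), 7(W) are all W)
n=12: W (go to 11, an L position)
n=13: W (go to 11, an L position)
n=14: W (go to 11, an L position)
n=15: W (go to 11, an L position)
The starting position 15 is W: Alice should remove 4, leaving 11, handing over an L position.

Alice wins.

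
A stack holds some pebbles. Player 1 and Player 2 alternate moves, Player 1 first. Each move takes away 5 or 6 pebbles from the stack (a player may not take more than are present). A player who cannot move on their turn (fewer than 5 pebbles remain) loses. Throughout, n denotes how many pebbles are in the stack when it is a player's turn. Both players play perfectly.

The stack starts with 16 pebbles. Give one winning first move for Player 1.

Remove 5, leaving 11.

Work bottom-up. With no move the player to move loses. Otherwise the position is W if at least one move leads to an L position for the opponent, and L if every move leads to a W.
n=0: no move → L
n=1: no move → L
n=2: no move → L
n=3: no move → L
n=4: no move → L
n=5: can move to 0, which is L ⇒ W
n=6: can move to 1, which is L ⇒ W
n=7: can move to 2, which is L ⇒ W
n=8: can move to 3, which is L ⇒ W
n=9: can move to 4, which is L ⇒ W
n=10: can move to 4, which is L ⇒ W
n=11: moves to 6(W), 5(W); every one is W ⇒ L
n=12: moves to 7(W), 6(W); every one is W ⇒ L
n=13: moves to 8(W), 7(W); every one is W ⇒ L
n=14: moves to 9(W), 8(W); every one is W ⇒ L
n=15: moves to 10(W), 9(W); every one is W ⇒ L
n=16: can move to 11, which is L ⇒ W
From 16, the L positions reachable in one move are: 11.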